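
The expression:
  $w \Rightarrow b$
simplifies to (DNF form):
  $b \vee \neg w$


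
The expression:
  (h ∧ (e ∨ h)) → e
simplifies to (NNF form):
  e ∨ ¬h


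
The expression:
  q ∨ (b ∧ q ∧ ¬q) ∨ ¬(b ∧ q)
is always true.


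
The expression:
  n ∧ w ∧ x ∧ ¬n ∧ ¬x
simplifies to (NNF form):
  False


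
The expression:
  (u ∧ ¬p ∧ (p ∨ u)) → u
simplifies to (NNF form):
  True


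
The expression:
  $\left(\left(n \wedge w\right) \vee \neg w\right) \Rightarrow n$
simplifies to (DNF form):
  $n \vee w$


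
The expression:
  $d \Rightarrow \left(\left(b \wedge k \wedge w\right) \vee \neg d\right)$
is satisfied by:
  {w: True, b: True, k: True, d: False}
  {w: True, b: True, k: False, d: False}
  {w: True, k: True, b: False, d: False}
  {w: True, k: False, b: False, d: False}
  {b: True, k: True, w: False, d: False}
  {b: True, k: False, w: False, d: False}
  {k: True, w: False, b: False, d: False}
  {k: False, w: False, b: False, d: False}
  {d: True, w: True, b: True, k: True}


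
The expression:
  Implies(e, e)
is always true.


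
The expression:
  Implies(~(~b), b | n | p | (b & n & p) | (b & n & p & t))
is always true.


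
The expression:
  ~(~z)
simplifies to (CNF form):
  z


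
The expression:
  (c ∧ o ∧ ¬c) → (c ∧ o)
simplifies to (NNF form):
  True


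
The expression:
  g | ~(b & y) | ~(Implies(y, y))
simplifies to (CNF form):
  g | ~b | ~y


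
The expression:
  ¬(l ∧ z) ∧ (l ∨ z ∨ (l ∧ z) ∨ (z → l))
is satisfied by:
  {l: False, z: False}
  {z: True, l: False}
  {l: True, z: False}


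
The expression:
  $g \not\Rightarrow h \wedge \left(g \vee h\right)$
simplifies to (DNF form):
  $g \wedge \neg h$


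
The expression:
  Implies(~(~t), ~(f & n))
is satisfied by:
  {t: False, n: False, f: False}
  {f: True, t: False, n: False}
  {n: True, t: False, f: False}
  {f: True, n: True, t: False}
  {t: True, f: False, n: False}
  {f: True, t: True, n: False}
  {n: True, t: True, f: False}


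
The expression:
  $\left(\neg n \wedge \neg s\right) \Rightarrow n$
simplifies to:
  $n \vee s$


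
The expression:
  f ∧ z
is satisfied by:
  {z: True, f: True}


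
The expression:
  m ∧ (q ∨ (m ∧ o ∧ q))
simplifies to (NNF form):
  m ∧ q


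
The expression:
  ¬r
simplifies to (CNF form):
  ¬r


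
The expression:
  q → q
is always true.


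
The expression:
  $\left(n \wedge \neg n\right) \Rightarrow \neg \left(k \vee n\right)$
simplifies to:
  $\text{True}$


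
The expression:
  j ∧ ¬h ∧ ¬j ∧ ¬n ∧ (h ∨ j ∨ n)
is never true.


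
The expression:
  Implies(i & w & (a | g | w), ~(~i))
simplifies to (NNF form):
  True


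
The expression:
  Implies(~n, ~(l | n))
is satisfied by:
  {n: True, l: False}
  {l: False, n: False}
  {l: True, n: True}


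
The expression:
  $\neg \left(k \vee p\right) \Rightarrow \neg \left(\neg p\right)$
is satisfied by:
  {k: True, p: True}
  {k: True, p: False}
  {p: True, k: False}


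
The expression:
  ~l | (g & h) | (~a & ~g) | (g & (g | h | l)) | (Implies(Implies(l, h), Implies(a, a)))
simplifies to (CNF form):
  True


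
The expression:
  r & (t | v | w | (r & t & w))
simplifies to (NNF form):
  r & (t | v | w)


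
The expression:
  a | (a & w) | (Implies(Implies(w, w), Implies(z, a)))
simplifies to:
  a | ~z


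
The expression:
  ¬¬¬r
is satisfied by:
  {r: False}


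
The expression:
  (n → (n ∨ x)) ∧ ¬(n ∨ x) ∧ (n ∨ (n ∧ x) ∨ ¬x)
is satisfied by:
  {n: False, x: False}


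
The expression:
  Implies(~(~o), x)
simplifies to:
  x | ~o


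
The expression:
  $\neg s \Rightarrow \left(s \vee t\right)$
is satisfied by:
  {t: True, s: True}
  {t: True, s: False}
  {s: True, t: False}


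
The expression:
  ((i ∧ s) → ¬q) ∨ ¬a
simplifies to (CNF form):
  ¬a ∨ ¬i ∨ ¬q ∨ ¬s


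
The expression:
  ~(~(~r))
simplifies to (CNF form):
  ~r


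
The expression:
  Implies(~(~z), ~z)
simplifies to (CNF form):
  ~z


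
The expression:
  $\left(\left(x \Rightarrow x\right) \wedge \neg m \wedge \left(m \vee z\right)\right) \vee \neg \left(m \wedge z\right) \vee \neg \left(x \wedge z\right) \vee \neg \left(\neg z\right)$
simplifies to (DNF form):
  $\text{True}$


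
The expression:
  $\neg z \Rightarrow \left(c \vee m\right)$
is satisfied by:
  {c: True, z: True, m: True}
  {c: True, z: True, m: False}
  {c: True, m: True, z: False}
  {c: True, m: False, z: False}
  {z: True, m: True, c: False}
  {z: True, m: False, c: False}
  {m: True, z: False, c: False}


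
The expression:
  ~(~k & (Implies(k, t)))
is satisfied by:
  {k: True}


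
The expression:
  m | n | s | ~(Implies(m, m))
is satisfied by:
  {n: True, m: True, s: True}
  {n: True, m: True, s: False}
  {n: True, s: True, m: False}
  {n: True, s: False, m: False}
  {m: True, s: True, n: False}
  {m: True, s: False, n: False}
  {s: True, m: False, n: False}


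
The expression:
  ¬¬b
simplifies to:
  b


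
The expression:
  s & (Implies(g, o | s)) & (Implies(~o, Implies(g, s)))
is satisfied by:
  {s: True}


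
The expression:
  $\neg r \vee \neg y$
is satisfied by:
  {y: False, r: False}
  {r: True, y: False}
  {y: True, r: False}


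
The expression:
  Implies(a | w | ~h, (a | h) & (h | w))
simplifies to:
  h | (a & w)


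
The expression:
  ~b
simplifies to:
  ~b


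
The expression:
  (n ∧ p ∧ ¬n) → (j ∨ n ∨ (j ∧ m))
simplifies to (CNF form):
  True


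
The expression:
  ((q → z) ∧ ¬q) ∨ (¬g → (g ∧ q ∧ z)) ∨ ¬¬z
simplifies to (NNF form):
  g ∨ z ∨ ¬q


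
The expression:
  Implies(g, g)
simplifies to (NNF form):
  True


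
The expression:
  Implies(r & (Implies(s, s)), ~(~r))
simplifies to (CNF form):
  True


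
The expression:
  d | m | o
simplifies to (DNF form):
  d | m | o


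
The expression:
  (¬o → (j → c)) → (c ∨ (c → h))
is always true.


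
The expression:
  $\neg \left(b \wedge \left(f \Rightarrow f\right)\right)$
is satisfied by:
  {b: False}


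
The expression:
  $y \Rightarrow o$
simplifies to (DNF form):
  $o \vee \neg y$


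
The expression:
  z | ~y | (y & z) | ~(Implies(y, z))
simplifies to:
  True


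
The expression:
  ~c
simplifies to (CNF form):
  ~c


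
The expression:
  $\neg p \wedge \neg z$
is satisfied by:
  {p: False, z: False}


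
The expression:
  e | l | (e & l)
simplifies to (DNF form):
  e | l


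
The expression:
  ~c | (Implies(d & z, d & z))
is always true.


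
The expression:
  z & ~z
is never true.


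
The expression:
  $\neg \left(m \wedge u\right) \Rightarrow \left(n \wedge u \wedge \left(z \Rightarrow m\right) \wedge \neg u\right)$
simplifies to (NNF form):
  $m \wedge u$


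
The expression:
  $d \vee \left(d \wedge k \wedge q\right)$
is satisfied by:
  {d: True}


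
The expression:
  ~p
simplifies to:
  ~p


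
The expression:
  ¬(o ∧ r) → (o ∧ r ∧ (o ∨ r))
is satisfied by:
  {r: True, o: True}


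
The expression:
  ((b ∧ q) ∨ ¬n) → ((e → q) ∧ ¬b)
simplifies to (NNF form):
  (n ∧ ¬q) ∨ (q ∧ ¬b) ∨ (¬b ∧ ¬e)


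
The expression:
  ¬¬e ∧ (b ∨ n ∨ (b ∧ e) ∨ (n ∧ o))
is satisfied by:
  {e: True, n: True, b: True}
  {e: True, n: True, b: False}
  {e: True, b: True, n: False}


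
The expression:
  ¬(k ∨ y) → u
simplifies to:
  k ∨ u ∨ y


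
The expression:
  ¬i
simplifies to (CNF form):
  ¬i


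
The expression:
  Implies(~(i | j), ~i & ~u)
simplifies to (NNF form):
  i | j | ~u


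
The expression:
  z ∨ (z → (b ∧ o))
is always true.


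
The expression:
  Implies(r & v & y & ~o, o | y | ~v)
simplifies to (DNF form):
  True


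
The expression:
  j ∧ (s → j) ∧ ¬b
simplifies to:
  j ∧ ¬b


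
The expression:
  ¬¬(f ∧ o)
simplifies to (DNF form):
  f ∧ o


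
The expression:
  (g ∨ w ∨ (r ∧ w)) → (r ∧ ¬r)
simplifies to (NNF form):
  ¬g ∧ ¬w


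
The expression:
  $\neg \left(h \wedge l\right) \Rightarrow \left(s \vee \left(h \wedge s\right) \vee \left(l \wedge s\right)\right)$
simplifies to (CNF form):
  $\left(h \vee s\right) \wedge \left(l \vee s\right)$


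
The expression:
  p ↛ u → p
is always true.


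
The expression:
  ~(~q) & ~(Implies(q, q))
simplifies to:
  False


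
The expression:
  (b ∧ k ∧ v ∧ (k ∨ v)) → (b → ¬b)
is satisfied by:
  {k: False, b: False, v: False}
  {v: True, k: False, b: False}
  {b: True, k: False, v: False}
  {v: True, b: True, k: False}
  {k: True, v: False, b: False}
  {v: True, k: True, b: False}
  {b: True, k: True, v: False}


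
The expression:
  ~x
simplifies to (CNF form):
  ~x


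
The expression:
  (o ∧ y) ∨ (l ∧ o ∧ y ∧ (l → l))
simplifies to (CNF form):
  o ∧ y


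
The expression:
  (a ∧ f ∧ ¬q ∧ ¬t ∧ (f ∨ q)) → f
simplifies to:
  True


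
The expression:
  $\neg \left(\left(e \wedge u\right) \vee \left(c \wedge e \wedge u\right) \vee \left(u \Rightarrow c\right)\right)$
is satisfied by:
  {u: True, e: False, c: False}


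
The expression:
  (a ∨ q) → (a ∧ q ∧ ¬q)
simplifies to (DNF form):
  ¬a ∧ ¬q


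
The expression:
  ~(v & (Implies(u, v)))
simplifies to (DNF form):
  ~v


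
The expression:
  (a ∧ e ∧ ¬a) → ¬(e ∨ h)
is always true.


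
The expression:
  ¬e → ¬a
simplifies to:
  e ∨ ¬a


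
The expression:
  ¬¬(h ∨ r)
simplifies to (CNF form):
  h ∨ r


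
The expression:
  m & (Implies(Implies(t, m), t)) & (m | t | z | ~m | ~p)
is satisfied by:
  {t: True, m: True}


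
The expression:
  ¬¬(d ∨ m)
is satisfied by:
  {d: True, m: True}
  {d: True, m: False}
  {m: True, d: False}


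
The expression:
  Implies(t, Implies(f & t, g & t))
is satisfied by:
  {g: True, t: False, f: False}
  {g: False, t: False, f: False}
  {f: True, g: True, t: False}
  {f: True, g: False, t: False}
  {t: True, g: True, f: False}
  {t: True, g: False, f: False}
  {t: True, f: True, g: True}


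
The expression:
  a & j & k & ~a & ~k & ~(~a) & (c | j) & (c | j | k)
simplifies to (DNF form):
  False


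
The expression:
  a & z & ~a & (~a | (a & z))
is never true.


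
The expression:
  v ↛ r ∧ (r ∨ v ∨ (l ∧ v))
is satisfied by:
  {v: True, r: False}


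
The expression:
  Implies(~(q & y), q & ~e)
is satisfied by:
  {y: True, q: True, e: False}
  {q: True, e: False, y: False}
  {y: True, e: True, q: True}


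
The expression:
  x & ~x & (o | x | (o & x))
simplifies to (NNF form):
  False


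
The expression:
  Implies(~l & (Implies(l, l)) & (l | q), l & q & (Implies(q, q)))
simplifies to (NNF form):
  l | ~q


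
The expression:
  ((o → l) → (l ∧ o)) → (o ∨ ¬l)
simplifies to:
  True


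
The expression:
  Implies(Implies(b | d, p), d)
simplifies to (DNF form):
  d | (b & ~p)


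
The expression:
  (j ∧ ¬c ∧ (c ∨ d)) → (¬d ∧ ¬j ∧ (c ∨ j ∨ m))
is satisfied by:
  {c: True, d: False, j: False}
  {c: False, d: False, j: False}
  {j: True, c: True, d: False}
  {j: True, c: False, d: False}
  {d: True, c: True, j: False}
  {d: True, c: False, j: False}
  {d: True, j: True, c: True}


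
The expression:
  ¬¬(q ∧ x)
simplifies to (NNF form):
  q ∧ x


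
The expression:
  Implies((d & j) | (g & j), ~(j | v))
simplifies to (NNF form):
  ~j | (~d & ~g)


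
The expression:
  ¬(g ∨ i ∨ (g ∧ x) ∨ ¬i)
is never true.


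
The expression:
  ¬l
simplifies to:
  ¬l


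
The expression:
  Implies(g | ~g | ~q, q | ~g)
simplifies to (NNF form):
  q | ~g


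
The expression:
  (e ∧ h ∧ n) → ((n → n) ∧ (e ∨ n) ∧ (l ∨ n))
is always true.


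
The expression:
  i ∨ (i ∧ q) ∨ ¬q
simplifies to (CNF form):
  i ∨ ¬q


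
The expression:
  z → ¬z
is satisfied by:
  {z: False}


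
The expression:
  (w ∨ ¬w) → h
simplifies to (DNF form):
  h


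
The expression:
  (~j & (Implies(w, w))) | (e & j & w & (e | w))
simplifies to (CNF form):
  (e | ~j) & (w | ~j)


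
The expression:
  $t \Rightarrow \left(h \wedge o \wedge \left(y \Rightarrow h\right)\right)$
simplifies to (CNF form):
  $\left(h \vee \neg t\right) \wedge \left(o \vee \neg t\right)$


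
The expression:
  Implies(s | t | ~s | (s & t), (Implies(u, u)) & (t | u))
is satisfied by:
  {t: True, u: True}
  {t: True, u: False}
  {u: True, t: False}


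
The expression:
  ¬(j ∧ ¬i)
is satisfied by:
  {i: True, j: False}
  {j: False, i: False}
  {j: True, i: True}


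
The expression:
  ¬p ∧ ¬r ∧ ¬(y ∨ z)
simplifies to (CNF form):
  ¬p ∧ ¬r ∧ ¬y ∧ ¬z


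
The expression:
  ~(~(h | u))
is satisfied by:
  {u: True, h: True}
  {u: True, h: False}
  {h: True, u: False}


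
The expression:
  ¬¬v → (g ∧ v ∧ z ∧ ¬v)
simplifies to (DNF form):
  ¬v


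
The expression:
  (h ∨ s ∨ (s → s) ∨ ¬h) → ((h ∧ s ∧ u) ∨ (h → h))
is always true.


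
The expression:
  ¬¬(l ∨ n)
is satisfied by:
  {n: True, l: True}
  {n: True, l: False}
  {l: True, n: False}


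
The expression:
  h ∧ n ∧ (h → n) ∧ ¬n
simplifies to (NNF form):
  False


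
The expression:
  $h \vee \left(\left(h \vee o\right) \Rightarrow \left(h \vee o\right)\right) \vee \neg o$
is always true.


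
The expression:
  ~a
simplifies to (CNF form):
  ~a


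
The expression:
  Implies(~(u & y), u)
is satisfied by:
  {u: True}


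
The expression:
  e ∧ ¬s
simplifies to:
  e ∧ ¬s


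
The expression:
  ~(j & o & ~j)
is always true.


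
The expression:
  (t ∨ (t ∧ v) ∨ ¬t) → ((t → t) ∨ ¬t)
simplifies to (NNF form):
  True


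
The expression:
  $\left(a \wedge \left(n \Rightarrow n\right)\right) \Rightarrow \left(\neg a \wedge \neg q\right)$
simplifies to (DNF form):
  $\neg a$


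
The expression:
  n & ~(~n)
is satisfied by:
  {n: True}


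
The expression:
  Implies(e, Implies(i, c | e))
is always true.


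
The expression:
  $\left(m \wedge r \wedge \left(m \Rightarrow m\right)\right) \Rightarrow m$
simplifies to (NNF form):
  $\text{True}$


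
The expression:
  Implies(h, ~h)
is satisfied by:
  {h: False}


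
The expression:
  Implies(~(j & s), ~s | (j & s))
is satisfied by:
  {j: True, s: False}
  {s: False, j: False}
  {s: True, j: True}


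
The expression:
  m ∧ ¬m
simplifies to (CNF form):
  False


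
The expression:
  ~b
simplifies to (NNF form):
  ~b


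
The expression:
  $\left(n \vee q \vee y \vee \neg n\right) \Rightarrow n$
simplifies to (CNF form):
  $n$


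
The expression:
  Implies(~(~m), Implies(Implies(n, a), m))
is always true.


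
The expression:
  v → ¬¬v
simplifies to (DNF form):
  True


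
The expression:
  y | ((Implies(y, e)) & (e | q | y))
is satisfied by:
  {y: True, q: True, e: True}
  {y: True, q: True, e: False}
  {y: True, e: True, q: False}
  {y: True, e: False, q: False}
  {q: True, e: True, y: False}
  {q: True, e: False, y: False}
  {e: True, q: False, y: False}


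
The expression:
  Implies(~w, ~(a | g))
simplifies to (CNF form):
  (w | ~a) & (w | ~g)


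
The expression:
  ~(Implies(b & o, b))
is never true.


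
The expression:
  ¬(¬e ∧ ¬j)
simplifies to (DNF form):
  e ∨ j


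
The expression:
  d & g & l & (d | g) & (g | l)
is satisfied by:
  {d: True, g: True, l: True}


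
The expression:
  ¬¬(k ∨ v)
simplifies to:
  k ∨ v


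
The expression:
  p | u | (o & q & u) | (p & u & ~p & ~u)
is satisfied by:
  {u: True, p: True}
  {u: True, p: False}
  {p: True, u: False}


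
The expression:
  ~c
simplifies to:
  ~c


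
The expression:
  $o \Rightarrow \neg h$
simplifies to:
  $\neg h \vee \neg o$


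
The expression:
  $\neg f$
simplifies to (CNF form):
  $\neg f$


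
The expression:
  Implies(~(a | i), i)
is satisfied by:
  {i: True, a: True}
  {i: True, a: False}
  {a: True, i: False}


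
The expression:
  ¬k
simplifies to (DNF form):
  ¬k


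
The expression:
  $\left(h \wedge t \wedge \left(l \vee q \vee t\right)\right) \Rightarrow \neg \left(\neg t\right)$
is always true.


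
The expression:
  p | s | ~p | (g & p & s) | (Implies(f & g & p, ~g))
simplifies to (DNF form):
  True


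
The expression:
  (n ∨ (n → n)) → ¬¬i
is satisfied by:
  {i: True}


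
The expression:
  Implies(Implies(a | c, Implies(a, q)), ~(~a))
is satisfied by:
  {a: True}


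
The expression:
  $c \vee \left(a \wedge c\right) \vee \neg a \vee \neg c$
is always true.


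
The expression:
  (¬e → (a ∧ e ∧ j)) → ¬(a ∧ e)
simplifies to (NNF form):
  ¬a ∨ ¬e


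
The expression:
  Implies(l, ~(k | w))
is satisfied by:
  {k: False, l: False, w: False}
  {w: True, k: False, l: False}
  {k: True, w: False, l: False}
  {w: True, k: True, l: False}
  {l: True, w: False, k: False}


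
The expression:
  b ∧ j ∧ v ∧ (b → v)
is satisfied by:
  {j: True, b: True, v: True}


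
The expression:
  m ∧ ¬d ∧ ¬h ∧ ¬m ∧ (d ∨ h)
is never true.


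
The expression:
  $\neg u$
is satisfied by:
  {u: False}


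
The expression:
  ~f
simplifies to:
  ~f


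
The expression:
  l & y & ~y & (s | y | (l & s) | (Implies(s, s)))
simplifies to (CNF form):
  False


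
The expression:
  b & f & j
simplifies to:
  b & f & j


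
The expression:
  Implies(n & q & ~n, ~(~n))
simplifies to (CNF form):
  True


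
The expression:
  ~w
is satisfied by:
  {w: False}


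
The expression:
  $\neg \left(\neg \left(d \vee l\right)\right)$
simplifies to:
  $d \vee l$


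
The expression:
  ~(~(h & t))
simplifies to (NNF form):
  h & t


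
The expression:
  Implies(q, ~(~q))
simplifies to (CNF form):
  True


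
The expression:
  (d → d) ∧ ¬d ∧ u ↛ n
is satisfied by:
  {u: True, n: False, d: False}


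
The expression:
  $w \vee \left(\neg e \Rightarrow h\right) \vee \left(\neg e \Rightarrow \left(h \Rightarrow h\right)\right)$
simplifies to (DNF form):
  $\text{True}$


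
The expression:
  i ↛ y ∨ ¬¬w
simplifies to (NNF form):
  w ∨ (i ∧ ¬y)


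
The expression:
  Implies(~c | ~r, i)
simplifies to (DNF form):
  i | (c & r)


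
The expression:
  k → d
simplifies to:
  d ∨ ¬k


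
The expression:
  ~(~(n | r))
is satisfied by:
  {r: True, n: True}
  {r: True, n: False}
  {n: True, r: False}


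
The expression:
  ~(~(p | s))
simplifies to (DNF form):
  p | s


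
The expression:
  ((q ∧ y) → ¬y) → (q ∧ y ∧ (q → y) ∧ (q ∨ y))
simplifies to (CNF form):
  q ∧ y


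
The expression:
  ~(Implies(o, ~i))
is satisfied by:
  {i: True, o: True}


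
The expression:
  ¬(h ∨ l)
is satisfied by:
  {h: False, l: False}


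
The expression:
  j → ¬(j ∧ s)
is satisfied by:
  {s: False, j: False}
  {j: True, s: False}
  {s: True, j: False}


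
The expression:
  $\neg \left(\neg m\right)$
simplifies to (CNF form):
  $m$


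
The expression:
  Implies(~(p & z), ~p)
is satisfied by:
  {z: True, p: False}
  {p: False, z: False}
  {p: True, z: True}


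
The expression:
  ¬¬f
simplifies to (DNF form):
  f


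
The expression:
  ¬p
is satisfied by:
  {p: False}


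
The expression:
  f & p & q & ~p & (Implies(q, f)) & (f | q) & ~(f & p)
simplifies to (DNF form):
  False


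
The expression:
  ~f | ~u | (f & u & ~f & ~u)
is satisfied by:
  {u: False, f: False}
  {f: True, u: False}
  {u: True, f: False}


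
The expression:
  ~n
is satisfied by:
  {n: False}


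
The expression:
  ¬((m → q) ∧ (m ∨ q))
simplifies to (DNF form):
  ¬q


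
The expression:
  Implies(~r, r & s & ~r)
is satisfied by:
  {r: True}


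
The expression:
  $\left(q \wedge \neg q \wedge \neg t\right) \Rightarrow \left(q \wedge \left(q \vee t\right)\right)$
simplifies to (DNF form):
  $\text{True}$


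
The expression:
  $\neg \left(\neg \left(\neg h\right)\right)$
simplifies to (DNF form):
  $\neg h$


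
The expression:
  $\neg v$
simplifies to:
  $\neg v$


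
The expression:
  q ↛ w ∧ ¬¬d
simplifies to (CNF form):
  d ∧ q ∧ ¬w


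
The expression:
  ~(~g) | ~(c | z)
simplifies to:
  g | (~c & ~z)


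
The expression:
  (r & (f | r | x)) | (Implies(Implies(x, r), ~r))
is always true.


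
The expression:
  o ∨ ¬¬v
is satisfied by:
  {o: True, v: True}
  {o: True, v: False}
  {v: True, o: False}


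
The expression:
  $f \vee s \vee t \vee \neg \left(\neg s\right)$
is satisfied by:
  {t: True, s: True, f: True}
  {t: True, s: True, f: False}
  {t: True, f: True, s: False}
  {t: True, f: False, s: False}
  {s: True, f: True, t: False}
  {s: True, f: False, t: False}
  {f: True, s: False, t: False}


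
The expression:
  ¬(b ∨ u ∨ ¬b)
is never true.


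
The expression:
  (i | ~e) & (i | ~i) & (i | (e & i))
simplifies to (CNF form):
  i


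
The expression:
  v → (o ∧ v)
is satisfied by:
  {o: True, v: False}
  {v: False, o: False}
  {v: True, o: True}


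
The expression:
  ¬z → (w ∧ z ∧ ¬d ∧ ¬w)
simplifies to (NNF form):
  z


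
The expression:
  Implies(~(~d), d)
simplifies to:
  True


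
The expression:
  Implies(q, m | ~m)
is always true.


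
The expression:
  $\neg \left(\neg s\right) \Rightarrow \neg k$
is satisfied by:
  {s: False, k: False}
  {k: True, s: False}
  {s: True, k: False}


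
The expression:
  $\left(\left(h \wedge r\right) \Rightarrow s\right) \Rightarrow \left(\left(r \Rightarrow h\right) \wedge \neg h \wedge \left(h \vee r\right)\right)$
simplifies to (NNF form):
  $h \wedge r \wedge \neg s$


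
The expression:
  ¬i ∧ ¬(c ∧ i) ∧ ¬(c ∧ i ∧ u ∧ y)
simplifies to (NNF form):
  ¬i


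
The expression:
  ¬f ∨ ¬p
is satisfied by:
  {p: False, f: False}
  {f: True, p: False}
  {p: True, f: False}


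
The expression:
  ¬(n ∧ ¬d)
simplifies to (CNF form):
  d ∨ ¬n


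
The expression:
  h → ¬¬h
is always true.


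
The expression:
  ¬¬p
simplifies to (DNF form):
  p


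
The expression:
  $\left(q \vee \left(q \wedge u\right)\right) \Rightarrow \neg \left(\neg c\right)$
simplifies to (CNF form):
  $c \vee \neg q$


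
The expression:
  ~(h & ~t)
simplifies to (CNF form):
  t | ~h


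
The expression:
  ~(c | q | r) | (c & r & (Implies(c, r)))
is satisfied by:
  {r: True, c: True, q: False}
  {r: True, c: True, q: True}
  {q: False, c: False, r: False}


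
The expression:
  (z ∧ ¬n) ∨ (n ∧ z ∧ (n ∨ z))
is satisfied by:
  {z: True}


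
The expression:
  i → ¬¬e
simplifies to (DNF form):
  e ∨ ¬i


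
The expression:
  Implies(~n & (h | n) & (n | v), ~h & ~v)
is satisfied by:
  {n: True, h: False, v: False}
  {h: False, v: False, n: False}
  {n: True, v: True, h: False}
  {v: True, h: False, n: False}
  {n: True, h: True, v: False}
  {h: True, n: False, v: False}
  {n: True, v: True, h: True}


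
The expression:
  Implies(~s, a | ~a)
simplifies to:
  True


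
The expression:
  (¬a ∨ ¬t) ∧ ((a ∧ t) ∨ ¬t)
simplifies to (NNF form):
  ¬t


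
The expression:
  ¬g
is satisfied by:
  {g: False}


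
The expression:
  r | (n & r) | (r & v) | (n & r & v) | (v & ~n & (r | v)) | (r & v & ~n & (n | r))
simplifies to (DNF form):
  r | (v & ~n)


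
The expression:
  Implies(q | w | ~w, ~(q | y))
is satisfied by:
  {q: False, y: False}


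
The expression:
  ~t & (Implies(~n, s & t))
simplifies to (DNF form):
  n & ~t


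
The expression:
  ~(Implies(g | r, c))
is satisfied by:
  {r: True, g: True, c: False}
  {r: True, g: False, c: False}
  {g: True, r: False, c: False}


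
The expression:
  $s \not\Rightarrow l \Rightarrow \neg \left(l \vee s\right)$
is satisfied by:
  {l: True, s: False}
  {s: False, l: False}
  {s: True, l: True}


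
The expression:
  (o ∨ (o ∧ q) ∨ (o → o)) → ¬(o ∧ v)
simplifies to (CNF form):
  ¬o ∨ ¬v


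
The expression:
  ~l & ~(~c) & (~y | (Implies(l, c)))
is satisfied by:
  {c: True, l: False}


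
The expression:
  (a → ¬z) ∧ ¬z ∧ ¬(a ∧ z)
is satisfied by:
  {z: False}


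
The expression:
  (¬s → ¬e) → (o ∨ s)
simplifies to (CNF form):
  e ∨ o ∨ s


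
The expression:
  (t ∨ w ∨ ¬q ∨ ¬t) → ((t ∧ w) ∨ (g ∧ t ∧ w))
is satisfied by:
  {t: True, w: True}


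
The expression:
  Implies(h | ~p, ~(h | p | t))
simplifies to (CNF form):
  ~h & (p | ~t)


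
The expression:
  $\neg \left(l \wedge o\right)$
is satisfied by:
  {l: False, o: False}
  {o: True, l: False}
  {l: True, o: False}


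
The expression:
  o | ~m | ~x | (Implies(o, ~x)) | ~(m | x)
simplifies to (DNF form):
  True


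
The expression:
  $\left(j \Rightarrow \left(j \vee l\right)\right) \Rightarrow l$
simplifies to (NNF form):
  $l$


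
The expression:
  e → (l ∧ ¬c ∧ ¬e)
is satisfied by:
  {e: False}


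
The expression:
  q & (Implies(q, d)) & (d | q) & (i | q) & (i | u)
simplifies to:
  d & q & (i | u)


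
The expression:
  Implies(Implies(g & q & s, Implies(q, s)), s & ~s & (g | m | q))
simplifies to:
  False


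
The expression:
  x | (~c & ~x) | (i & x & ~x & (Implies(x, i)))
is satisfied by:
  {x: True, c: False}
  {c: False, x: False}
  {c: True, x: True}


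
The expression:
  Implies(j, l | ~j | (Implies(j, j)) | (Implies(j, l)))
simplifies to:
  True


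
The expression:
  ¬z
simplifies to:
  ¬z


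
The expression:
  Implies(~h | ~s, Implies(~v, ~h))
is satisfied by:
  {v: True, s: True, h: False}
  {v: True, h: False, s: False}
  {s: True, h: False, v: False}
  {s: False, h: False, v: False}
  {v: True, s: True, h: True}
  {v: True, h: True, s: False}
  {s: True, h: True, v: False}


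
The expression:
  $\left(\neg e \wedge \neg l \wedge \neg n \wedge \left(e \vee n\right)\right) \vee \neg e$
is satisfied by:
  {e: False}


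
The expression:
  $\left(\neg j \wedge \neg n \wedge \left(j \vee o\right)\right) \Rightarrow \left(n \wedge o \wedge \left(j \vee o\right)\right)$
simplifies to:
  $j \vee n \vee \neg o$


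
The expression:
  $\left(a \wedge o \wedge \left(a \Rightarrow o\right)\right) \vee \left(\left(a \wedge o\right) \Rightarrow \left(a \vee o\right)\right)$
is always true.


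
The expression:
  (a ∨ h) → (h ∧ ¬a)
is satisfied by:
  {a: False}


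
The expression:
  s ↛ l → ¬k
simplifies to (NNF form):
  l ∨ ¬k ∨ ¬s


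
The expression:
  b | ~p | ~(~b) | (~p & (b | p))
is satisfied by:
  {b: True, p: False}
  {p: False, b: False}
  {p: True, b: True}


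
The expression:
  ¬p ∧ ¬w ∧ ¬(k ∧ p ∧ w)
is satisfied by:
  {p: False, w: False}


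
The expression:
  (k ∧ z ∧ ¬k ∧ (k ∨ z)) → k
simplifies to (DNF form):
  True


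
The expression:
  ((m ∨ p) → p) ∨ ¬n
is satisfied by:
  {p: True, m: False, n: False}
  {m: False, n: False, p: False}
  {n: True, p: True, m: False}
  {n: True, m: False, p: False}
  {p: True, m: True, n: False}
  {m: True, p: False, n: False}
  {n: True, m: True, p: True}


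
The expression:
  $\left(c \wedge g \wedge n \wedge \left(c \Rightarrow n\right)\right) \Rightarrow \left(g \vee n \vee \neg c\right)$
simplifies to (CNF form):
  $\text{True}$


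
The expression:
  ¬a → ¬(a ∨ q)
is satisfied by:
  {a: True, q: False}
  {q: False, a: False}
  {q: True, a: True}


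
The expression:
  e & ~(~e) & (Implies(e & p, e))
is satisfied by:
  {e: True}


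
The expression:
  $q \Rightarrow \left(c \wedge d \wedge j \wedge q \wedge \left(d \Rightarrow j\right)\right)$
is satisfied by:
  {j: True, c: True, d: True, q: False}
  {j: True, c: True, d: False, q: False}
  {j: True, d: True, c: False, q: False}
  {j: True, d: False, c: False, q: False}
  {c: True, d: True, j: False, q: False}
  {c: True, d: False, j: False, q: False}
  {d: True, j: False, c: False, q: False}
  {d: False, j: False, c: False, q: False}
  {q: True, j: True, c: True, d: True}


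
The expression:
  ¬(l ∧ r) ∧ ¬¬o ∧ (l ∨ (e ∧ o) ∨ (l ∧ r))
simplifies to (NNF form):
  o ∧ (e ∨ l) ∧ (¬l ∨ ¬r)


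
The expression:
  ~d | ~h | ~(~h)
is always true.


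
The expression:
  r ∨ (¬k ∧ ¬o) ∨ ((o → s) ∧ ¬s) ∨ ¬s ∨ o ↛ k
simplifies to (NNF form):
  r ∨ ¬k ∨ ¬s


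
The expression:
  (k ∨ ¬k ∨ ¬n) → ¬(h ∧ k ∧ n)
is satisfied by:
  {h: False, k: False, n: False}
  {n: True, h: False, k: False}
  {k: True, h: False, n: False}
  {n: True, k: True, h: False}
  {h: True, n: False, k: False}
  {n: True, h: True, k: False}
  {k: True, h: True, n: False}


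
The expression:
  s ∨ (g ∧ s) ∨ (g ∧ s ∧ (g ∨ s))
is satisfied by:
  {s: True}


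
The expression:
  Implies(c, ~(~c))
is always true.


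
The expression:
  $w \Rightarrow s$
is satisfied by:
  {s: True, w: False}
  {w: False, s: False}
  {w: True, s: True}


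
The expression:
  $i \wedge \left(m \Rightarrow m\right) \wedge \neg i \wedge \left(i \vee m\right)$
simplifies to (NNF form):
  $\text{False}$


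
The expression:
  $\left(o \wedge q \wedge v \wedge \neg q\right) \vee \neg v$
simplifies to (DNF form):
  $\neg v$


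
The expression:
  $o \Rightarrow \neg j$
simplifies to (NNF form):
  $\neg j \vee \neg o$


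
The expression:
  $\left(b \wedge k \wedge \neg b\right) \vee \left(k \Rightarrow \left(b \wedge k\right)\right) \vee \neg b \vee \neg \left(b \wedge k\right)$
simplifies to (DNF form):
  $\text{True}$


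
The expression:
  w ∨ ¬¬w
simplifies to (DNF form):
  w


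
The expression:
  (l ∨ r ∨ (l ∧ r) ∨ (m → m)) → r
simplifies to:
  r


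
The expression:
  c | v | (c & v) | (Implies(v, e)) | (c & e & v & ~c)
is always true.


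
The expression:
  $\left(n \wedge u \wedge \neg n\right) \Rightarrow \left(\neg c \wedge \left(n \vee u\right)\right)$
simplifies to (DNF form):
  $\text{True}$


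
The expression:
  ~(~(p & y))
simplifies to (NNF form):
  p & y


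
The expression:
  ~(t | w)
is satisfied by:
  {w: False, t: False}


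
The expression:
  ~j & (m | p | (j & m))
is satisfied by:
  {m: True, p: True, j: False}
  {m: True, p: False, j: False}
  {p: True, m: False, j: False}


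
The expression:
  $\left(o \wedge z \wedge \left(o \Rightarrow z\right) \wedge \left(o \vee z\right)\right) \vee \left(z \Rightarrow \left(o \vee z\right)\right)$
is always true.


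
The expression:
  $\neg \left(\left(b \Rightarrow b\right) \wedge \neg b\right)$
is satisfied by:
  {b: True}


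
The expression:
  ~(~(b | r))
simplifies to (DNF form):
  b | r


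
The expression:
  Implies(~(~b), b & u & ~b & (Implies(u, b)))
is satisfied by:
  {b: False}


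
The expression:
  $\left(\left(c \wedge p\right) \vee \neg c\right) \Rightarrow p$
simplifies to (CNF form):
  $c \vee p$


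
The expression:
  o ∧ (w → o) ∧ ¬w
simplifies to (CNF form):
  o ∧ ¬w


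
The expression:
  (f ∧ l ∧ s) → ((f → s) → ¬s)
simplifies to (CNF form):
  ¬f ∨ ¬l ∨ ¬s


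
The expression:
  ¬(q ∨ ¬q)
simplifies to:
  False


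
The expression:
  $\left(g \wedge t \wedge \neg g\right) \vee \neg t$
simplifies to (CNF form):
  $\neg t$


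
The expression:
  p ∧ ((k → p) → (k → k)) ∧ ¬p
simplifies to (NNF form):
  False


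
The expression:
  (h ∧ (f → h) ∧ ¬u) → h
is always true.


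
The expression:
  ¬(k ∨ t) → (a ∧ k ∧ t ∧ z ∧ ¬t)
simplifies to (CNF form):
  k ∨ t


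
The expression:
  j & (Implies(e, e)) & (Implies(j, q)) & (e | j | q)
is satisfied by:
  {j: True, q: True}


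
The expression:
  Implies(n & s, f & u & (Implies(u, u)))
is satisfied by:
  {u: True, f: True, s: False, n: False}
  {u: True, f: False, s: False, n: False}
  {f: True, u: False, s: False, n: False}
  {u: False, f: False, s: False, n: False}
  {n: True, u: True, f: True, s: False}
  {n: True, u: True, f: False, s: False}
  {n: True, f: True, u: False, s: False}
  {n: True, f: False, u: False, s: False}
  {u: True, s: True, f: True, n: False}
  {u: True, s: True, f: False, n: False}
  {s: True, f: True, u: False, n: False}
  {s: True, u: False, f: False, n: False}
  {n: True, u: True, s: True, f: True}


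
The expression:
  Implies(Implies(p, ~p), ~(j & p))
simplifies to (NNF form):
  True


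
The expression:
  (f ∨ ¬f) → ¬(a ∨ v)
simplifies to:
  ¬a ∧ ¬v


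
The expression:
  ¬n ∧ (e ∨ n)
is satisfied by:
  {e: True, n: False}


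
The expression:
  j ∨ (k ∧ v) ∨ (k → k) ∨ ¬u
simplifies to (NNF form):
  True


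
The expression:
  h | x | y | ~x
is always true.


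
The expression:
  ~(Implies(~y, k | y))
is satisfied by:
  {y: False, k: False}


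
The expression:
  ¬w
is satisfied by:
  {w: False}


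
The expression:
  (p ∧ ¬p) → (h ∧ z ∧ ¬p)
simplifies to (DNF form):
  True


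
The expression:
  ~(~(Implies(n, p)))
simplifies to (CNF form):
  p | ~n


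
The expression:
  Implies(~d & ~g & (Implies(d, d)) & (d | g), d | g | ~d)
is always true.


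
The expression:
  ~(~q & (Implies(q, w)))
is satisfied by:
  {q: True}


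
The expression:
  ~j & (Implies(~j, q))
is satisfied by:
  {q: True, j: False}


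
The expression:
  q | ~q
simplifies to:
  True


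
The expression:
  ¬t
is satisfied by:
  {t: False}


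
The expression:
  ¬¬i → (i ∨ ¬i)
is always true.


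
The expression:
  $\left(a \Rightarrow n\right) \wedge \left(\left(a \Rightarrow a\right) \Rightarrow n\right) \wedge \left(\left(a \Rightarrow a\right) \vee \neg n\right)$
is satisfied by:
  {n: True}


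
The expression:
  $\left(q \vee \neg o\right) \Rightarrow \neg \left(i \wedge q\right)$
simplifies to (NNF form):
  $\neg i \vee \neg q$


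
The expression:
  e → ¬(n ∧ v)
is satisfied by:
  {v: False, n: False, e: False}
  {e: True, v: False, n: False}
  {n: True, v: False, e: False}
  {e: True, n: True, v: False}
  {v: True, e: False, n: False}
  {e: True, v: True, n: False}
  {n: True, v: True, e: False}


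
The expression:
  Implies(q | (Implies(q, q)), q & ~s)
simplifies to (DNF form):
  q & ~s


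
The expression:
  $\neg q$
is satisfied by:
  {q: False}


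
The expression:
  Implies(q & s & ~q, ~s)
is always true.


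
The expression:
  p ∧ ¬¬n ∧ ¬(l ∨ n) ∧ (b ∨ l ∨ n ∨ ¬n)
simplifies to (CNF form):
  False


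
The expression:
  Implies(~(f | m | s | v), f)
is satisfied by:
  {m: True, v: True, s: True, f: True}
  {m: True, v: True, s: True, f: False}
  {m: True, v: True, f: True, s: False}
  {m: True, v: True, f: False, s: False}
  {m: True, s: True, f: True, v: False}
  {m: True, s: True, f: False, v: False}
  {m: True, s: False, f: True, v: False}
  {m: True, s: False, f: False, v: False}
  {v: True, s: True, f: True, m: False}
  {v: True, s: True, f: False, m: False}
  {v: True, f: True, s: False, m: False}
  {v: True, f: False, s: False, m: False}
  {s: True, f: True, v: False, m: False}
  {s: True, v: False, f: False, m: False}
  {f: True, v: False, s: False, m: False}


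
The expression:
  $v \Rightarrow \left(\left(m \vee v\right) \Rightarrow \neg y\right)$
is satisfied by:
  {v: False, y: False}
  {y: True, v: False}
  {v: True, y: False}


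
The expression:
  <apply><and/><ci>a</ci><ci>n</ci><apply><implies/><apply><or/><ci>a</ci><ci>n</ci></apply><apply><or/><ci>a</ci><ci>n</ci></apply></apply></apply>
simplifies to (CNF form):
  <apply><and/><ci>a</ci><ci>n</ci></apply>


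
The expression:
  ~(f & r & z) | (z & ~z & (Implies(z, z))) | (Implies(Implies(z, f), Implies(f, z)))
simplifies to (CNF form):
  True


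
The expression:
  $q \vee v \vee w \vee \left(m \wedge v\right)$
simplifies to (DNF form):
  $q \vee v \vee w$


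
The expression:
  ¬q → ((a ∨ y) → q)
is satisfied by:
  {q: True, a: False, y: False}
  {y: True, q: True, a: False}
  {q: True, a: True, y: False}
  {y: True, q: True, a: True}
  {y: False, a: False, q: False}


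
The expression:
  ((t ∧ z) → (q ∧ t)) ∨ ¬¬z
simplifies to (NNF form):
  True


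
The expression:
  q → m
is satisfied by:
  {m: True, q: False}
  {q: False, m: False}
  {q: True, m: True}


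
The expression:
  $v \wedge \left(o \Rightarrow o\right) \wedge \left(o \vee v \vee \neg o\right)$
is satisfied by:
  {v: True}


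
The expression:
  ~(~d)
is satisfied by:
  {d: True}


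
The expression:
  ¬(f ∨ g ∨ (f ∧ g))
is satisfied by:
  {g: False, f: False}


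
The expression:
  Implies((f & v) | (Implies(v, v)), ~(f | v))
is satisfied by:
  {v: False, f: False}


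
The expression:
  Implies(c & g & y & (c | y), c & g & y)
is always true.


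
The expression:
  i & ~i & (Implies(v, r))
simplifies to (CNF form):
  False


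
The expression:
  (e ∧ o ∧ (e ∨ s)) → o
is always true.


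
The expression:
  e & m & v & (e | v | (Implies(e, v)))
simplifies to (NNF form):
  e & m & v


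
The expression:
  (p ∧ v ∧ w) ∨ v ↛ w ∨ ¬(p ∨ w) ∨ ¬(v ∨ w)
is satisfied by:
  {v: True, p: True, w: False}
  {v: True, p: False, w: False}
  {p: True, v: False, w: False}
  {v: False, p: False, w: False}
  {v: True, w: True, p: True}


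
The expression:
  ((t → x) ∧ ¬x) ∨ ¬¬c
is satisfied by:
  {c: True, x: False, t: False}
  {c: True, t: True, x: False}
  {c: True, x: True, t: False}
  {c: True, t: True, x: True}
  {t: False, x: False, c: False}


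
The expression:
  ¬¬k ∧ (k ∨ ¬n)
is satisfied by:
  {k: True}


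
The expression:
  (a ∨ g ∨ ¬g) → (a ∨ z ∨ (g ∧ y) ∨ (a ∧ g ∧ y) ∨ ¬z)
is always true.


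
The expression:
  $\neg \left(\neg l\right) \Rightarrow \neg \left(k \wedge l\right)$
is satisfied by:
  {l: False, k: False}
  {k: True, l: False}
  {l: True, k: False}


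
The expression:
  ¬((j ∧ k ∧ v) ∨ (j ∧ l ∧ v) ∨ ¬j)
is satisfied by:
  {j: True, l: False, v: False, k: False}
  {k: True, j: True, l: False, v: False}
  {j: True, l: True, k: False, v: False}
  {k: True, j: True, l: True, v: False}
  {v: True, j: True, k: False, l: False}
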